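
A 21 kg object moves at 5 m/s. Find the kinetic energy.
KE = ½mv² = ½(21)(5)² = 262.5 J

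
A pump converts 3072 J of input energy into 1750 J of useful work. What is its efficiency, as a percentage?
η = W_out/W_in = 1750/3072 = 56.97%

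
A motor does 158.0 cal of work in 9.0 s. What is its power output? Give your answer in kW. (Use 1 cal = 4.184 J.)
Convert to SI: W = 661.072 J, t = 9.0 s
P = W/t = 661.072/9.0 = 73.4524 W = 0.07345 kW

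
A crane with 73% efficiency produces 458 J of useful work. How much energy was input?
W_in = W_out/η = 458/0.73 = 627.4 J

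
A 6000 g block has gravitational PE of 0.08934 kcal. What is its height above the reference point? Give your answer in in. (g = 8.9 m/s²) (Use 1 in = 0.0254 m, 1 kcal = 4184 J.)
Convert to SI: m = 6.0 kg, PE = 373.799 J
h = PE/(mg) = 373.799/(6.0·8.9) = 6.99997 m = 275.6 in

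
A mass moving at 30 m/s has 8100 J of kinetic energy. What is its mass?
m = 2·KE/v² = 2·8100/(30)² = 18.0 kg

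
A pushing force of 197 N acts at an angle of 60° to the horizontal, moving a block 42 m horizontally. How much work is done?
W = F·d·cosθ = (197)(42)cos(60°) = 4137 J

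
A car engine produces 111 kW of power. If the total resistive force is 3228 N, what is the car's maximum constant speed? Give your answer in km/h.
P = Fv ⇒ v = P/F = 111000 W/3228.0 N = 34.3866 m/s = 123.8 km/h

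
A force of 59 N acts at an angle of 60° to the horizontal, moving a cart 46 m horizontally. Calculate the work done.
W = F·d·cosθ = (59)(46)cos(60°) = 1357 J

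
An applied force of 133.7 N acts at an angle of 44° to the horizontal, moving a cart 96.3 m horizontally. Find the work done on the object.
W = F·d·cosθ = (133.7)(96.3)cos(44°) = 9262 J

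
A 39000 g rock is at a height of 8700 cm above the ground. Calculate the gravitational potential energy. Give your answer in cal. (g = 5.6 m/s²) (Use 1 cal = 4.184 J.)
Convert to SI: m = 39.0 kg, h = 87.0 m
PE = mgh = (39.0)(5.6)(87.0) = 19000.8 J = 4541 cal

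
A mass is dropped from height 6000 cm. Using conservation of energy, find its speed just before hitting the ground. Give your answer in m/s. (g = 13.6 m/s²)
Convert to SI: h = 60.0 m
mgh = ½mv² ⇒ v = √(2gh) = √(2·13.6·60.0) = 40.4 m/s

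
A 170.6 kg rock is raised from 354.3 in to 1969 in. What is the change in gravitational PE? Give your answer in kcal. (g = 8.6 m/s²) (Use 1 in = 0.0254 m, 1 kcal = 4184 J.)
Convert to SI: m = 170.6 kg, Δh = 41.0134 m
ΔPE = mgΔh = (170.6)(8.6)(41.0134) = 60173.2 J = 14.38 kcal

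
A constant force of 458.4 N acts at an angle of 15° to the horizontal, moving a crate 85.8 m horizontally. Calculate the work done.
W = F·d·cosθ = (458.4)(85.8)cos(15°) = 37990 J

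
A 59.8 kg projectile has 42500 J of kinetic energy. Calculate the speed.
v = √(2·KE/m) = √(2·42500/59.8) = 37.7 m/s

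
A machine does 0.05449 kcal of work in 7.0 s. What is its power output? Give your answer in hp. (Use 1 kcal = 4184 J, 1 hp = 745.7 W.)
Convert to SI: W = 227.986 J, t = 7.0 s
P = W/t = 227.986/7.0 = 32.5695 W = 0.04368 hp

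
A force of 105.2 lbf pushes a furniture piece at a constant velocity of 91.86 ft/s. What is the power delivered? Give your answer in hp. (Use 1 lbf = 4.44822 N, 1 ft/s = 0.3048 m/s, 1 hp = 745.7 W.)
Convert to SI: F = 467.953 N, v = 27.9989 m/s
P = Fv = (467.953)(27.9989) = 13102.2 W = 17.57 hp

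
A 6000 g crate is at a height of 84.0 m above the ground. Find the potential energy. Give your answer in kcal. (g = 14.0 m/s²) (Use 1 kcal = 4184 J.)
Convert to SI: m = 6.0 kg, h = 84.0 m
PE = mgh = (6.0)(14.0)(84.0) = 7056.0 J = 1.686 kcal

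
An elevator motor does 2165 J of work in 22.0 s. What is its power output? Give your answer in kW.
P = W/t = 2165.0/22.0 = 98.4091 W = 0.09841 kW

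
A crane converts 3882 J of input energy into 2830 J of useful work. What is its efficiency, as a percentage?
η = W_out/W_in = 2830/3882 = 72.9%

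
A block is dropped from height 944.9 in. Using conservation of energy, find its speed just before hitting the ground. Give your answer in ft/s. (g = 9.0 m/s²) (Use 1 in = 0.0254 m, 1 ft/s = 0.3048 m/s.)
Convert to SI: h = 24.0005 m
mgh = ½mv² ⇒ v = √(2gh) = √(2·9.0·24.0005) = 20.7848 m/s = 68.19 ft/s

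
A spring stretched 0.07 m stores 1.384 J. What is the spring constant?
k = 2·PE/x² = 2·1.384/(0.07)² = 564.9 N/m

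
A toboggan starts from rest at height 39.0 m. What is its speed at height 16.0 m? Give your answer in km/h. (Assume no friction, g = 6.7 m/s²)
mgh₁ = mgh₂ + ½mv² ⇒ v = √(2g(h₁−h₂)) = √(2·6.7·23.0) = 17.5556 m/s = 63.2 km/h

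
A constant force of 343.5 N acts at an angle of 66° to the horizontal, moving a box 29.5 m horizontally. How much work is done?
W = F·d·cosθ = (343.5)(29.5)cos(66°) = 4122 J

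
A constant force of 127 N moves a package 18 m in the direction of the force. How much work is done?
W = F·d = (127)(18) = 2286 J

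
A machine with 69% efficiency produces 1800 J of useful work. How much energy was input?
W_in = W_out/η = 1800/0.69 = 2609 J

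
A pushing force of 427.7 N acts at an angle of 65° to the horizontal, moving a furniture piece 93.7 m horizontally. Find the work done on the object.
W = F·d·cosθ = (427.7)(93.7)cos(65°) = 16940 J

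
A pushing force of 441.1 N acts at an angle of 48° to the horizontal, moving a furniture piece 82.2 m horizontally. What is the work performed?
W = F·d·cosθ = (441.1)(82.2)cos(48°) = 24260 J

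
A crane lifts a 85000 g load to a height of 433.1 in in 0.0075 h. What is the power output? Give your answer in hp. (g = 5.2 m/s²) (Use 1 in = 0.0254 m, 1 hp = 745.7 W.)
Convert to SI: m = 85.0 kg, h = 11.0007 m, t = 27.0 s
P = mgh/t = (85.0)(5.2)(11.0007)/27.0 = 180.086 W = 0.2415 hp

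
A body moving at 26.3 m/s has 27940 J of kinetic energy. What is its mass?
m = 2·KE/v² = 2·27940/(26.3)² = 80.79 kg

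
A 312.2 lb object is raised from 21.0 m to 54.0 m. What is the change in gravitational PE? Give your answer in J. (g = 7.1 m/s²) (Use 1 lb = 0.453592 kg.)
Convert to SI: m = 141.611 kg, Δh = 33.0 m
ΔPE = mgΔh = (141.611)(7.1)(33.0) = 33180 J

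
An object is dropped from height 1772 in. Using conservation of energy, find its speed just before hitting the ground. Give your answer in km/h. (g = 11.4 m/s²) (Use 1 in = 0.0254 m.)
Convert to SI: h = 45.0088 m
mgh = ½mv² ⇒ v = √(2gh) = √(2·11.4·45.0088) = 32.0344 m/s = 115.3 km/h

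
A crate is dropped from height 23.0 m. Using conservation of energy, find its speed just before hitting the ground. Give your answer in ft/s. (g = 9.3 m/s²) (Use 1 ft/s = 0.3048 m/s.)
mgh = ½mv² ⇒ v = √(2gh) = √(2·9.3·23.0) = 20.6833 m/s = 67.86 ft/s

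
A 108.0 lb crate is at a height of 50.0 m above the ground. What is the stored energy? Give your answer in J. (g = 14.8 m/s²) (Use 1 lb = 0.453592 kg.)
Convert to SI: m = 48.9879 kg, h = 50.0 m
PE = mgh = (48.9879)(14.8)(50.0) = 36250 J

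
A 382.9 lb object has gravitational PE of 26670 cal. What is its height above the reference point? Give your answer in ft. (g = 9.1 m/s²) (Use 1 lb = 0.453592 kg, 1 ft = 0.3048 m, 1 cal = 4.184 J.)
Convert to SI: m = 173.68 kg, PE = 111587 J
h = PE/(mg) = 111587/(173.68·9.1) = 70.6029 m = 231.6 ft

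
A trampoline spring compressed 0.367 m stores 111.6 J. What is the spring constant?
k = 2·PE/x² = 2·111.6/(0.367)² = 1657 N/m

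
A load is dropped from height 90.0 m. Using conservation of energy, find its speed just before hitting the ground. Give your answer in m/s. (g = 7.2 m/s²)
mgh = ½mv² ⇒ v = √(2gh) = √(2·7.2·90.0) = 36.0 m/s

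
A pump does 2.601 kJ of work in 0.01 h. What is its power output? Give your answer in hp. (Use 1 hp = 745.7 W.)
Convert to SI: W = 2601.0 J, t = 36.0 s
P = W/t = 2601.0/36.0 = 72.25 W = 0.09689 hp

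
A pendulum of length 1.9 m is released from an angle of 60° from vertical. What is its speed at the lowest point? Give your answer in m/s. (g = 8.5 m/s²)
h = L(1 − cosθ) = 1.9(1 − cos60°) = 0.95 m
v = √(2gh) = √(2·8.5·0.95) = 4.019 m/s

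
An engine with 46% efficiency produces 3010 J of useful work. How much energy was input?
W_in = W_out/η = 3010/0.46 = 6543 J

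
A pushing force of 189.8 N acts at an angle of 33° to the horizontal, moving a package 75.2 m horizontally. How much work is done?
W = F·d·cosθ = (189.8)(75.2)cos(33°) = 11970 J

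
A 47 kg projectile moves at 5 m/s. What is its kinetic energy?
KE = ½mv² = ½(47)(5)² = 587.5 J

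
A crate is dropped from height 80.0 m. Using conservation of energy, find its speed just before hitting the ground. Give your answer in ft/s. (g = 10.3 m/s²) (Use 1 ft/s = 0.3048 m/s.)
mgh = ½mv² ⇒ v = √(2gh) = √(2·10.3·80.0) = 40.5956 m/s = 133.2 ft/s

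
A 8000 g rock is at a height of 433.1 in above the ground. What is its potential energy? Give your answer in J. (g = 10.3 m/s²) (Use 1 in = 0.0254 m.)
Convert to SI: m = 8.0 kg, h = 11.0007 m
PE = mgh = (8.0)(10.3)(11.0007) = 906.5 J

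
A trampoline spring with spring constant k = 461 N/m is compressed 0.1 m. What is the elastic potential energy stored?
PE = ½kx² = ½(461)(0.1)² = 2.305 J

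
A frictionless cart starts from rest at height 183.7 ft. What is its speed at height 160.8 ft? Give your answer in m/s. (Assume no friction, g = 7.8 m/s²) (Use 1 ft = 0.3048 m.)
Convert to SI: h₁−h₂ = 6.97992 m
mgh₁ = mgh₂ + ½mv² ⇒ v = √(2g(h₁−h₂)) = √(2·7.8·6.97992) = 10.43 m/s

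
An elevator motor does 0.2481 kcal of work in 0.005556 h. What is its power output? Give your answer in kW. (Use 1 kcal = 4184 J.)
Convert to SI: W = 1038.05 J, t = 20.0016 s
P = W/t = 1038.05/20.0016 = 51.8984 W = 0.0519 kW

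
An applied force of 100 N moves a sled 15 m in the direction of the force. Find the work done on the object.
W = F·d = (100)(15) = 1500 J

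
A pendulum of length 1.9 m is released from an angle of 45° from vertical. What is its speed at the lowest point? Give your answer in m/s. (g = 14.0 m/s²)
h = L(1 − cosθ) = 1.9(1 − cos45°) = 0.556497 m
v = √(2gh) = √(2·14.0·0.556497) = 3.947 m/s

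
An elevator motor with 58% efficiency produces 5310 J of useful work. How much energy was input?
W_in = W_out/η = 5310/0.58 = 9155 J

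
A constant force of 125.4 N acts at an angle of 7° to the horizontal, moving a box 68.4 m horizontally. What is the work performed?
W = F·d·cosθ = (125.4)(68.4)cos(7°) = 8513 J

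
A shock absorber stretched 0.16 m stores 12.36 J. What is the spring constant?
k = 2·PE/x² = 2·12.36/(0.16)² = 965.6 N/m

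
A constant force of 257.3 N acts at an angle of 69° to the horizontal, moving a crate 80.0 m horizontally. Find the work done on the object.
W = F·d·cosθ = (257.3)(80.0)cos(69°) = 7377 J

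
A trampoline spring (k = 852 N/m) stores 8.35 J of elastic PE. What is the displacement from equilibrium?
x = √(2·PE/k) = √(2·8.35/852) = 0.14 m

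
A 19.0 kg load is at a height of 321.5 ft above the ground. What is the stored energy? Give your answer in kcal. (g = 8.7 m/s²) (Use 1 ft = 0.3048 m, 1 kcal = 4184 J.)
Convert to SI: m = 19.0 kg, h = 97.9932 m
PE = mgh = (19.0)(8.7)(97.9932) = 16198.3 J = 3.871 kcal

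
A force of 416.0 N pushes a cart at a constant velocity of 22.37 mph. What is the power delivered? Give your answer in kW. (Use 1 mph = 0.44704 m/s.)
Convert to SI: F = 416.0 N, v = 10.0003 m/s
P = Fv = (416.0)(10.0003) = 4160.12 W = 4.16 kW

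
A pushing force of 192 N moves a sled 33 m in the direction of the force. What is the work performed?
W = F·d = (192)(33) = 6336 J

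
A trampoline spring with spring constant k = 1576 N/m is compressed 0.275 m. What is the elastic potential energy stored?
PE = ½kx² = ½(1576)(0.275)² = 59.59 J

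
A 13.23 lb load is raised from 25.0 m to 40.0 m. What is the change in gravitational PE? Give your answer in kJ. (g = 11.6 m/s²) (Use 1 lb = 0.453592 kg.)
Convert to SI: m = 6.00102 kg, Δh = 15.0 m
ΔPE = mgΔh = (6.00102)(11.6)(15.0) = 1044.18 J = 1.044 kJ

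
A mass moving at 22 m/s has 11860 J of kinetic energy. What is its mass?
m = 2·KE/v² = 2·11860/(22)² = 49.01 kg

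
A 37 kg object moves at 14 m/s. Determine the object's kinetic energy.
KE = ½mv² = ½(37)(14)² = 3626.0 J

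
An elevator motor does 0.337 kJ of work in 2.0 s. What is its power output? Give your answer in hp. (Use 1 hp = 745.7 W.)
Convert to SI: W = 337.0 J, t = 2.0 s
P = W/t = 337.0/2.0 = 168.5 W = 0.226 hp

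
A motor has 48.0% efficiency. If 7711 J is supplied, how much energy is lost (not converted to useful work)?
W_lost = W_in(1 − η) = 7711·(1 − 0.48) = 4010 J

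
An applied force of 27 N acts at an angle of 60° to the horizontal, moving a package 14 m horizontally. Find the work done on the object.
W = F·d·cosθ = (27)(14)cos(60°) = 189.0 J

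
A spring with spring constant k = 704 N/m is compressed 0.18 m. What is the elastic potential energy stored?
PE = ½kx² = ½(704)(0.18)² = 11.4 J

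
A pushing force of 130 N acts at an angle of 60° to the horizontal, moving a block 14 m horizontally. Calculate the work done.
W = F·d·cosθ = (130)(14)cos(60°) = 910.0 J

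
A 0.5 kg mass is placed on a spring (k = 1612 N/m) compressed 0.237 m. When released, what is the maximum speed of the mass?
½kx² = ½mv² ⇒ v = x√(k/m) = (0.237)√(1612/0.5) = 13.46 m/s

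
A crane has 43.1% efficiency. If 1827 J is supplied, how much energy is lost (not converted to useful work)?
W_lost = W_in(1 − η) = 1827·(1 − 0.431) = 1040 J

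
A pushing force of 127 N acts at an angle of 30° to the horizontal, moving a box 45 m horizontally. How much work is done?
W = F·d·cosθ = (127)(45)cos(30°) = 4949 J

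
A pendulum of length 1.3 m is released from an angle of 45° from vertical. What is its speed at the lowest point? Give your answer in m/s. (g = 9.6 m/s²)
h = L(1 − cosθ) = 1.3(1 − cos45°) = 0.380761 m
v = √(2gh) = √(2·9.6·0.380761) = 2.704 m/s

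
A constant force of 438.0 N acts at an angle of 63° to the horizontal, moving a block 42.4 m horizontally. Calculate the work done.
W = F·d·cosθ = (438.0)(42.4)cos(63°) = 8431 J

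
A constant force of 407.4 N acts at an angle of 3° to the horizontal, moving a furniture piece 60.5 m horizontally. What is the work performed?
W = F·d·cosθ = (407.4)(60.5)cos(3°) = 24610 J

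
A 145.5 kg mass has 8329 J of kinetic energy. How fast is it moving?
v = √(2·KE/m) = √(2·8329/145.5) = 10.7 m/s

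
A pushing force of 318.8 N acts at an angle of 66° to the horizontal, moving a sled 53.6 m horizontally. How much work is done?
W = F·d·cosθ = (318.8)(53.6)cos(66°) = 6950 J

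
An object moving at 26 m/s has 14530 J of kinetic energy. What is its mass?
m = 2·KE/v² = 2·14530/(26)² = 42.99 kg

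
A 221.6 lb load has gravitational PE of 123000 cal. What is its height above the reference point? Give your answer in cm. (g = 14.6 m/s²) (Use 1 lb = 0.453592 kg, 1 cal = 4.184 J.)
Convert to SI: m = 100.516 kg, PE = 514632 J
h = PE/(mg) = 514632/(100.516·14.6) = 350.678 m = 35070 cm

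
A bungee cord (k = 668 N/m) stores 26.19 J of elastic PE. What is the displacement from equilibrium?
x = √(2·PE/k) = √(2·26.19/668) = 0.28 m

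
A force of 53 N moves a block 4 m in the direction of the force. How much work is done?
W = F·d = (53)(4) = 212.0 J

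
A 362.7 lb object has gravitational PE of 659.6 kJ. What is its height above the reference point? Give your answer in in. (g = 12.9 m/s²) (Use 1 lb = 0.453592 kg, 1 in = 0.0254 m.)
Convert to SI: m = 164.518 kg, PE = 659600 J
h = PE/(mg) = 659600/(164.518·12.9) = 310.798 m = 12240 in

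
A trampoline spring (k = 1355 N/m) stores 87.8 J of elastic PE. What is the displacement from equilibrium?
x = √(2·PE/k) = √(2·87.8/1355) = 0.36 m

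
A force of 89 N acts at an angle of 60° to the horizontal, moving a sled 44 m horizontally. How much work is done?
W = F·d·cosθ = (89)(44)cos(60°) = 1958 J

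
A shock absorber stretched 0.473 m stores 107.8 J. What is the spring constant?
k = 2·PE/x² = 2·107.8/(0.473)² = 963.7 N/m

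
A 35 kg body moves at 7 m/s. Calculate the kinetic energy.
KE = ½mv² = ½(35)(7)² = 857.5 J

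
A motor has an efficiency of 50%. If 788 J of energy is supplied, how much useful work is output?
W_out = η·W_in = 0.5·788 = 394.0 J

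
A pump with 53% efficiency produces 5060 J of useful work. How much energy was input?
W_in = W_out/η = 5060/0.53 = 9547 J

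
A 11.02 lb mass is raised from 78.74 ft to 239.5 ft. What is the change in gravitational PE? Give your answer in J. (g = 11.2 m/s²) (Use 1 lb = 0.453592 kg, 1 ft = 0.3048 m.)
Convert to SI: m = 4.99858 kg, Δh = 48.9996 m
ΔPE = mgΔh = (4.99858)(11.2)(48.9996) = 2743 J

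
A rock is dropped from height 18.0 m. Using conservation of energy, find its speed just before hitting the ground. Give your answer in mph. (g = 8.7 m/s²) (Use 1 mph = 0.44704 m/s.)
mgh = ½mv² ⇒ v = √(2gh) = √(2·8.7·18.0) = 17.6975 m/s = 39.59 mph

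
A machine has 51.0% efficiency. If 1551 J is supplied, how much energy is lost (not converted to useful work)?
W_lost = W_in(1 − η) = 1551·(1 − 0.51) = 760.0 J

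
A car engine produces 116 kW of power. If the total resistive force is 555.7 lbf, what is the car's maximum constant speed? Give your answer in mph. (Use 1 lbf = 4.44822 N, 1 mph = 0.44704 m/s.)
Convert to SI: F = 2471.88 N
P = Fv ⇒ v = P/F = 116000 W/2471.88 N = 46.9279 m/s = 105.0 mph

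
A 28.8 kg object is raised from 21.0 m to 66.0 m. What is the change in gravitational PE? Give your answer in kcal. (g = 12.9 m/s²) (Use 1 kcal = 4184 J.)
ΔPE = mgΔh = (28.8)(12.9)(45.0) = 16718.4 J = 3.996 kcal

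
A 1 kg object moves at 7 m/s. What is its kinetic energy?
KE = ½mv² = ½(1)(7)² = 24.5 J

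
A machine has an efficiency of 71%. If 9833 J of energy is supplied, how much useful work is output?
W_out = η·W_in = 0.71·9833 = 6981.43 J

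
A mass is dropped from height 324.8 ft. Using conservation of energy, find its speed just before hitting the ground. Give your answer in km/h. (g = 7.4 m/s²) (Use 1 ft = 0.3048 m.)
Convert to SI: h = 98.999 m
mgh = ½mv² ⇒ v = √(2gh) = √(2·7.4·98.999) = 38.2777 m/s = 137.8 km/h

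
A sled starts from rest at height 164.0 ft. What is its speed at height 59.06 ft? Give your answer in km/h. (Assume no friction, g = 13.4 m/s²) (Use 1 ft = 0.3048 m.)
Convert to SI: h₁−h₂ = 31.9857 m
mgh₁ = mgh₂ + ½mv² ⇒ v = √(2g(h₁−h₂)) = √(2·13.4·31.9857) = 29.2783 m/s = 105.4 km/h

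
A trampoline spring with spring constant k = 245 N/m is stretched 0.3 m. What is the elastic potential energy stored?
PE = ½kx² = ½(245)(0.3)² = 11.03 J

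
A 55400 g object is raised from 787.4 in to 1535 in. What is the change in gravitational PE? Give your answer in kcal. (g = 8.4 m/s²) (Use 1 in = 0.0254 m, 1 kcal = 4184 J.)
Convert to SI: m = 55.4 kg, Δh = 18.989 m
ΔPE = mgΔh = (55.4)(8.4)(18.989) = 8836.74 J = 2.112 kcal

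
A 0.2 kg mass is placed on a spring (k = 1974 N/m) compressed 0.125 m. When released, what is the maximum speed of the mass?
½kx² = ½mv² ⇒ v = x√(k/m) = (0.125)√(1974/0.2) = 12.42 m/s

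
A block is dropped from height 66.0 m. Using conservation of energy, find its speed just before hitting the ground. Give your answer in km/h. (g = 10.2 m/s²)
mgh = ½mv² ⇒ v = √(2gh) = √(2·10.2·66.0) = 36.6933 m/s = 132.1 km/h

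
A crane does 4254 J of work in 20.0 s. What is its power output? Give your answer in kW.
P = W/t = 4254.0/20.0 = 212.7 W = 0.2127 kW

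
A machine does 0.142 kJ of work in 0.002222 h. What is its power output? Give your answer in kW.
Convert to SI: W = 142.0 J, t = 7.9992 s
P = W/t = 142.0/7.9992 = 17.7518 W = 0.01775 kW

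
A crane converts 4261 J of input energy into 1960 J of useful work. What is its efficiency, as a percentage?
η = W_out/W_in = 1960/4261 = 46.0%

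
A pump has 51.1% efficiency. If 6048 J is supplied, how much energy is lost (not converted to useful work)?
W_lost = W_in(1 − η) = 6048·(1 − 0.511) = 2957 J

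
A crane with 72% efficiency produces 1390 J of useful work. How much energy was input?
W_in = W_out/η = 1390/0.72 = 1931 J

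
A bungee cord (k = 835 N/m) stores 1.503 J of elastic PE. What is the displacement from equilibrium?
x = √(2·PE/k) = √(2·1.503/835) = 0.06 m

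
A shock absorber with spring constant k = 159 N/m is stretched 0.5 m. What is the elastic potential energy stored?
PE = ½kx² = ½(159)(0.5)² = 19.88 J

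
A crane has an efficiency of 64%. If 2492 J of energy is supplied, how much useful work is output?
W_out = η·W_in = 0.64·2492 = 1594.88 J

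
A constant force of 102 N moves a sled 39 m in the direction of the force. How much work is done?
W = F·d = (102)(39) = 3978 J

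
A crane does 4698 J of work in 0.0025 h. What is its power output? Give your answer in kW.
Convert to SI: W = 4698.0 J, t = 9.0 s
P = W/t = 4698.0/9.0 = 522.0 W = 0.522 kW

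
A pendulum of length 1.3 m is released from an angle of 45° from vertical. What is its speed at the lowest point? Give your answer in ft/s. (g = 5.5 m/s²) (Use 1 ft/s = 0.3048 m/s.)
h = L(1 − cosθ) = 1.3(1 − cos45°) = 0.380761 m
v = √(2gh) = √(2·5.5·0.380761) = 2.04655 m/s = 6.714 ft/s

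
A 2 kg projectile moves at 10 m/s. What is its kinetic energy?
KE = ½mv² = ½(2)(10)² = 100.0 J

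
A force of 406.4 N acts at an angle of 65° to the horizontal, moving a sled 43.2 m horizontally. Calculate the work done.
W = F·d·cosθ = (406.4)(43.2)cos(65°) = 7420 J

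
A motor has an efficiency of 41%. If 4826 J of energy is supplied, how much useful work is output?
W_out = η·W_in = 0.41·4826 = 1978.66 J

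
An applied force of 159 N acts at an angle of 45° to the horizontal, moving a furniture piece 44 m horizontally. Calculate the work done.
W = F·d·cosθ = (159)(44)cos(45°) = 4947 J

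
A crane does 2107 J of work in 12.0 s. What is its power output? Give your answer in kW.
P = W/t = 2107.0/12.0 = 175.583 W = 0.1756 kW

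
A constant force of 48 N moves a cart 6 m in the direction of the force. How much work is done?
W = F·d = (48)(6) = 288.0 J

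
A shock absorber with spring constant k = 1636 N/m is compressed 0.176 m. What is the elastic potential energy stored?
PE = ½kx² = ½(1636)(0.176)² = 25.34 J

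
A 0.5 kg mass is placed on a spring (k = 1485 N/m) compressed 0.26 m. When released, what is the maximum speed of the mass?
½kx² = ½mv² ⇒ v = x√(k/m) = (0.26)√(1485/0.5) = 14.17 m/s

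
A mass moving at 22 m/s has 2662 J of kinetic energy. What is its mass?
m = 2·KE/v² = 2·2662/(22)² = 11.0 kg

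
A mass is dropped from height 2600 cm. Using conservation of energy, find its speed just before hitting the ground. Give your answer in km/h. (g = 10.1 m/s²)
Convert to SI: h = 26.0 m
mgh = ½mv² ⇒ v = √(2gh) = √(2·10.1·26.0) = 22.9172 m/s = 82.5 km/h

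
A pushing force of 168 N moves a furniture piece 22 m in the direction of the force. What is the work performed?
W = F·d = (168)(22) = 3696 J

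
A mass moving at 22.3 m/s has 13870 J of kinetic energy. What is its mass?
m = 2·KE/v² = 2·13870/(22.3)² = 55.78 kg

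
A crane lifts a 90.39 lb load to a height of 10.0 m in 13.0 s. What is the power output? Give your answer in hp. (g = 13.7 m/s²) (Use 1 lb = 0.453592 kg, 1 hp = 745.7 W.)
Convert to SI: m = 41.0002 kg, h = 10.0 m, t = 13.0 s
P = mgh/t = (41.0002)(13.7)(10.0)/13.0 = 432.079 W = 0.5794 hp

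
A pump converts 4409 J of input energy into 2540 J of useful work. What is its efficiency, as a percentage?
η = W_out/W_in = 2540/4409 = 57.61%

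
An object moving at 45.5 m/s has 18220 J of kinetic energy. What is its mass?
m = 2·KE/v² = 2·18220/(45.5)² = 17.6 kg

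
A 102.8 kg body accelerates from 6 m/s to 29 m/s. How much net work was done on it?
W = ΔKE = ½m(v₂² − v₁²) = ½(102.8)(29² − 6²) = 41377.0 J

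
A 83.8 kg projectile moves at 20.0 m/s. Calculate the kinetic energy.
KE = ½mv² = ½(83.8)(20.0)² = 16760 J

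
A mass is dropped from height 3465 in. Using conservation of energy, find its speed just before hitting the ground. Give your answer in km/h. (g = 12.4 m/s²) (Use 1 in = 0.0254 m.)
Convert to SI: h = 88.011 m
mgh = ½mv² ⇒ v = √(2gh) = √(2·12.4·88.011) = 46.7191 m/s = 168.2 km/h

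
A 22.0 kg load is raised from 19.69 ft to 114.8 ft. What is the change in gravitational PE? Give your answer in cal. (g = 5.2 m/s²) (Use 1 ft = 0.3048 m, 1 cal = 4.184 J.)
Convert to SI: m = 22.0 kg, Δh = 28.9895 m
ΔPE = mgΔh = (22.0)(5.2)(28.9895) = 3316.4 J = 792.6 cal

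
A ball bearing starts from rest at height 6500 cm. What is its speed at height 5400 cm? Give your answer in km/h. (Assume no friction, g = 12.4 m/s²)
Convert to SI: h₁−h₂ = 11.0 m
mgh₁ = mgh₂ + ½mv² ⇒ v = √(2g(h₁−h₂)) = √(2·12.4·11.0) = 16.5167 m/s = 59.46 km/h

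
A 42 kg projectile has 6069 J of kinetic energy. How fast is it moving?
v = √(2·KE/m) = √(2·6069/42) = 17.0 m/s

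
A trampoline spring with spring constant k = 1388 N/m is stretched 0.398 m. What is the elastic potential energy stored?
PE = ½kx² = ½(1388)(0.398)² = 109.9 J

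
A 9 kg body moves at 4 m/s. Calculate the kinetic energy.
KE = ½mv² = ½(9)(4)² = 72.0 J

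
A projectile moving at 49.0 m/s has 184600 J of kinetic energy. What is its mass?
m = 2·KE/v² = 2·184600/(49.0)² = 153.8 kg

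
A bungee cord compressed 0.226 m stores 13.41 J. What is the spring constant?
k = 2·PE/x² = 2·13.41/(0.226)² = 525.1 N/m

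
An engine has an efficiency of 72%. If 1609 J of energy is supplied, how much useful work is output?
W_out = η·W_in = 0.72·1609 = 1158.48 J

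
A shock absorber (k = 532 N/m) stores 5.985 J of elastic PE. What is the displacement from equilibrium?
x = √(2·PE/k) = √(2·5.985/532) = 0.15 m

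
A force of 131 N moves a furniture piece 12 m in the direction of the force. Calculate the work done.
W = F·d = (131)(12) = 1572 J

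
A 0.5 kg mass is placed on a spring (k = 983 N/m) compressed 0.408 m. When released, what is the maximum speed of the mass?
½kx² = ½mv² ⇒ v = x√(k/m) = (0.408)√(983/0.5) = 18.09 m/s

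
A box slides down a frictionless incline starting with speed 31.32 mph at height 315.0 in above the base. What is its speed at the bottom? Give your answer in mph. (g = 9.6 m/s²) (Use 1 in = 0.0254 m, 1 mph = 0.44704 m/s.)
Convert to SI: v₀ = 14.0013 m/s, h = 8.001 m
½mv₀² + mgh = ½mv² ⇒ v = √(v₀² + 2gh) = √(14.0013² + 2·9.6·8.001) = 18.6991 m/s = 41.83 mph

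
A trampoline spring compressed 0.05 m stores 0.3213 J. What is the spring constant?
k = 2·PE/x² = 2·0.3213/(0.05)² = 257.0 N/m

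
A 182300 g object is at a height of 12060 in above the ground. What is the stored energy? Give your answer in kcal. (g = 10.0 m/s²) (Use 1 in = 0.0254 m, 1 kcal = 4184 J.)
Convert to SI: m = 182.3 kg, h = 306.324 m
PE = mgh = (182.3)(10.0)(306.324) = 558429 J = 133.5 kcal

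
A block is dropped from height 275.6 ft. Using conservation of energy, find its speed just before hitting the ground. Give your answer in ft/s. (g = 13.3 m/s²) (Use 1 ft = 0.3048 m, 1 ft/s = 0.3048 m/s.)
Convert to SI: h = 84.0029 m
mgh = ½mv² ⇒ v = √(2gh) = √(2·13.3·84.0029) = 47.2703 m/s = 155.1 ft/s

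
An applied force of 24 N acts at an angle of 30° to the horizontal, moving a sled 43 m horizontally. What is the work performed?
W = F·d·cosθ = (24)(43)cos(30°) = 893.7 J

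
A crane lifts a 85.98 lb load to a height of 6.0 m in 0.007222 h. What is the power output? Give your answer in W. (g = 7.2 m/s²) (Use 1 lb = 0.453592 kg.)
Convert to SI: m = 38.9998 kg, h = 6.0 m, t = 25.9992 s
P = mgh/t = (38.9998)(7.2)(6.0)/25.9992 = 64.8 W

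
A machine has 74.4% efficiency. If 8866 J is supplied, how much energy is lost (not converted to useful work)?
W_lost = W_in(1 − η) = 8866·(1 − 0.744) = 2270 J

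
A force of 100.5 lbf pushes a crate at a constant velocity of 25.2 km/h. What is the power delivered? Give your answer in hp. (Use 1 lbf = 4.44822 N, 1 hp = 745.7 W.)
Convert to SI: F = 447.046 N, v = 7.0 m/s
P = Fv = (447.046)(7.0) = 3129.32 W = 4.196 hp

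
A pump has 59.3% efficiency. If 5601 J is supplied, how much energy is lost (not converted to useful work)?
W_lost = W_in(1 − η) = 5601·(1 − 0.593) = 2280 J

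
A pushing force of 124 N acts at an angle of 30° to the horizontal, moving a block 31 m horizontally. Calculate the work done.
W = F·d·cosθ = (124)(31)cos(30°) = 3329 J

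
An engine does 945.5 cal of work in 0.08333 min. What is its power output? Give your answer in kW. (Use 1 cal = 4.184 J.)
Convert to SI: W = 3955.97 J, t = 4.9998 s
P = W/t = 3955.97/4.9998 = 791.226 W = 0.7912 kW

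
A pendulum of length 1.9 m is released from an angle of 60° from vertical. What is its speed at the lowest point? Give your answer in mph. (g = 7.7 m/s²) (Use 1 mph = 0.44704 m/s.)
h = L(1 − cosθ) = 1.9(1 − cos60°) = 0.95 m
v = √(2gh) = √(2·7.7·0.95) = 3.82492 m/s = 8.556 mph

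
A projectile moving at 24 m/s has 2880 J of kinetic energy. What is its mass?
m = 2·KE/v² = 2·2880/(24)² = 10.0 kg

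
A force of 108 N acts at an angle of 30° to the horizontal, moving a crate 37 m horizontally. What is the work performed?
W = F·d·cosθ = (108)(37)cos(30°) = 3461 J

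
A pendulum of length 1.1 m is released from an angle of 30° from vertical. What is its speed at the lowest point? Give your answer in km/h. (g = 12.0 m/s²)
h = L(1 − cosθ) = 1.1(1 − cos30°) = 0.147372 m
v = √(2gh) = √(2·12.0·0.147372) = 1.88067 m/s = 6.77 km/h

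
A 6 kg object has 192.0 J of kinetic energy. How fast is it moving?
v = √(2·KE/m) = √(2·192.0/6) = 8.0 m/s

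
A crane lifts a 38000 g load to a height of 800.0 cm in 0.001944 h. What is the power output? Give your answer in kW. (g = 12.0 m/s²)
Convert to SI: m = 38.0 kg, h = 8.0 m, t = 6.9984 s
P = mgh/t = (38.0)(12.0)(8.0)/6.9984 = 521.262 W = 0.5213 kW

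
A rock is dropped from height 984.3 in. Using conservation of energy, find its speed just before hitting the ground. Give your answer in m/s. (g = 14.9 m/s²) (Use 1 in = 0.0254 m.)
Convert to SI: h = 25.0012 m
mgh = ½mv² ⇒ v = √(2gh) = √(2·14.9·25.0012) = 27.3 m/s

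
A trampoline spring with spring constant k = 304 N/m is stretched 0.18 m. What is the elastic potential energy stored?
PE = ½kx² = ½(304)(0.18)² = 4.925 J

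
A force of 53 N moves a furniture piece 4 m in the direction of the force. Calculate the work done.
W = F·d = (53)(4) = 212.0 J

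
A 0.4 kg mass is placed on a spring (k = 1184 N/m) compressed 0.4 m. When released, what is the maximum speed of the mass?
½kx² = ½mv² ⇒ v = x√(k/m) = (0.4)√(1184/0.4) = 21.76 m/s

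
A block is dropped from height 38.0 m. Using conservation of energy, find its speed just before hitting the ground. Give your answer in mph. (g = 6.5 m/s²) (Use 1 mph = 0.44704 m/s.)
mgh = ½mv² ⇒ v = √(2gh) = √(2·6.5·38.0) = 22.2261 m/s = 49.72 mph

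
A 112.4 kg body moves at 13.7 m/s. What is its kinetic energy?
KE = ½mv² = ½(112.4)(13.7)² = 10550 J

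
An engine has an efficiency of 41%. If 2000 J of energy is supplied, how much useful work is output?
W_out = η·W_in = 0.41·2000 = 820.0 J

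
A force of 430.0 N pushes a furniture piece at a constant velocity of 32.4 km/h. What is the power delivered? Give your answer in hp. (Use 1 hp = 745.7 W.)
Convert to SI: F = 430.0 N, v = 9.0 m/s
P = Fv = (430.0)(9.0) = 3870.0 W = 5.19 hp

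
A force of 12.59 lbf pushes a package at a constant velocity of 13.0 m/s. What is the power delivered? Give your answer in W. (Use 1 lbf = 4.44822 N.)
Convert to SI: F = 56.0031 N, v = 13.0 m/s
P = Fv = (56.0031)(13.0) = 728.0 W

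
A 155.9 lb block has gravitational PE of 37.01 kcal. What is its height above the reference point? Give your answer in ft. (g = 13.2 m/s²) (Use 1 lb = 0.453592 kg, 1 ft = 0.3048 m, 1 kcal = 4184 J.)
Convert to SI: m = 70.715 kg, PE = 154850 J
h = PE/(mg) = 154850/(70.715·13.2) = 165.892 m = 544.3 ft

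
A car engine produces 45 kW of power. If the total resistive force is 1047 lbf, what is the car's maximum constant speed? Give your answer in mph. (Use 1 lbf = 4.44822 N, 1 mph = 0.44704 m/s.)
Convert to SI: F = 4657.29 N
P = Fv ⇒ v = P/F = 45000 W/4657.29 N = 9.66228 m/s = 21.61 mph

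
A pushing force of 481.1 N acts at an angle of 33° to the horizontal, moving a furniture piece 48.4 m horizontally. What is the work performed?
W = F·d·cosθ = (481.1)(48.4)cos(33°) = 19530 J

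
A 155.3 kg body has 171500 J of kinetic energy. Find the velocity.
v = √(2·KE/m) = √(2·171500/155.3) = 47.0 m/s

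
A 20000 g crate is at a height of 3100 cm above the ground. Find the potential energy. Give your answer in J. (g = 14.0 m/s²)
Convert to SI: m = 20.0 kg, h = 31.0 m
PE = mgh = (20.0)(14.0)(31.0) = 8680 J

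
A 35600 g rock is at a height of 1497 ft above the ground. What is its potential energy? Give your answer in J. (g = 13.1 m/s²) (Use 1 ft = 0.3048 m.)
Convert to SI: m = 35.6 kg, h = 456.286 m
PE = mgh = (35.6)(13.1)(456.286) = 212800 J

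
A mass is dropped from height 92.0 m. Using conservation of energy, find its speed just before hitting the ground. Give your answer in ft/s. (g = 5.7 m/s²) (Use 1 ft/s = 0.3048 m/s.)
mgh = ½mv² ⇒ v = √(2gh) = √(2·5.7·92.0) = 32.3852 m/s = 106.3 ft/s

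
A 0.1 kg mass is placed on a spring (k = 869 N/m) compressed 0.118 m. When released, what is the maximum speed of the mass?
½kx² = ½mv² ⇒ v = x√(k/m) = (0.118)√(869/0.1) = 11.0 m/s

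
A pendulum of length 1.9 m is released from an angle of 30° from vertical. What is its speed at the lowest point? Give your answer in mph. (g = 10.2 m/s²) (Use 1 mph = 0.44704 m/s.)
h = L(1 − cosθ) = 1.9(1 − cos30°) = 0.254552 m
v = √(2gh) = √(2·10.2·0.254552) = 2.27878 m/s = 5.097 mph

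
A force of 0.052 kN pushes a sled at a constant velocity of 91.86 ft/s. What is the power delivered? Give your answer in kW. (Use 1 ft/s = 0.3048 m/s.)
Convert to SI: F = 52.0 N, v = 27.9989 m/s
P = Fv = (52.0)(27.9989) = 1455.94 W = 1.456 kW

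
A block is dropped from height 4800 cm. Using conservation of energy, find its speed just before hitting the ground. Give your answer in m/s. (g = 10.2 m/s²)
Convert to SI: h = 48.0 m
mgh = ½mv² ⇒ v = √(2gh) = √(2·10.2·48.0) = 31.29 m/s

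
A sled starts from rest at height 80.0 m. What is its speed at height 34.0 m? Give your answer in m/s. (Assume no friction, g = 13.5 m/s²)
mgh₁ = mgh₂ + ½mv² ⇒ v = √(2g(h₁−h₂)) = √(2·13.5·46.0) = 35.24 m/s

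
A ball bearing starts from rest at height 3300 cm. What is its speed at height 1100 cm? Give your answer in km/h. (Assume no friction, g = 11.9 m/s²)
Convert to SI: h₁−h₂ = 22.0 m
mgh₁ = mgh₂ + ½mv² ⇒ v = √(2g(h₁−h₂)) = √(2·11.9·22.0) = 22.8823 m/s = 82.38 km/h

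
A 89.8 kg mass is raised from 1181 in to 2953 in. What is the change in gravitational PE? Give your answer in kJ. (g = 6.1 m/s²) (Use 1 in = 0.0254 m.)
Convert to SI: m = 89.8 kg, Δh = 45.0088 m
ΔPE = mgΔh = (89.8)(6.1)(45.0088) = 24654.9 J = 24.65 kJ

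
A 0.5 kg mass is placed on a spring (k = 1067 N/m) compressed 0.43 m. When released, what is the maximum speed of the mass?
½kx² = ½mv² ⇒ v = x√(k/m) = (0.43)√(1067/0.5) = 19.86 m/s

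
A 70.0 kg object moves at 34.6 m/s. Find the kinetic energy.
KE = ½mv² = ½(70.0)(34.6)² = 41900 J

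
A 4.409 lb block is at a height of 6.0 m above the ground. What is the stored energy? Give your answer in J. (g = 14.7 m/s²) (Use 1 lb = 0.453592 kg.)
Convert to SI: m = 1.99989 kg, h = 6.0 m
PE = mgh = (1.99989)(14.7)(6.0) = 176.4 J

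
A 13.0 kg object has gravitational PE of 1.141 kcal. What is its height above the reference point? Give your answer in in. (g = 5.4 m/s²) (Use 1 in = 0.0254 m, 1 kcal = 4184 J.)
Convert to SI: m = 13.0 kg, PE = 4773.94 J
h = PE/(mg) = 4773.94/(13.0·5.4) = 68.0049 m = 2677 in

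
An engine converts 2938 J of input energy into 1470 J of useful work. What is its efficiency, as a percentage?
η = W_out/W_in = 1470/2938 = 50.03%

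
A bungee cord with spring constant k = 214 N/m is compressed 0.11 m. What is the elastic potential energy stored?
PE = ½kx² = ½(214)(0.11)² = 1.295 J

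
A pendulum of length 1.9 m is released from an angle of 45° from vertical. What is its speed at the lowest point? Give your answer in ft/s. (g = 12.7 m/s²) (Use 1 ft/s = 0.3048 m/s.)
h = L(1 − cosθ) = 1.9(1 − cos45°) = 0.556497 m
v = √(2gh) = √(2·12.7·0.556497) = 3.75966 m/s = 12.33 ft/s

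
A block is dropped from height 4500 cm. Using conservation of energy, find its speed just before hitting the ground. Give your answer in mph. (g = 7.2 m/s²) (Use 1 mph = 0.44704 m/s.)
Convert to SI: h = 45.0 m
mgh = ½mv² ⇒ v = √(2gh) = √(2·7.2·45.0) = 25.4558 m/s = 56.94 mph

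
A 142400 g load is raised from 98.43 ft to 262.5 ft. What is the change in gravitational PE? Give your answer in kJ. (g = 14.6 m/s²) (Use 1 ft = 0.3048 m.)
Convert to SI: m = 142.4 kg, Δh = 50.0085 m
ΔPE = mgΔh = (142.4)(14.6)(50.0085) = 103970 J = 104.0 kJ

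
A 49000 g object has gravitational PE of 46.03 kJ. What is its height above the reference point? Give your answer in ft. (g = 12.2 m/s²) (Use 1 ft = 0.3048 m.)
Convert to SI: m = 49.0 kg, PE = 46030.0 J
h = PE/(mg) = 46030.0/(49.0·12.2) = 76.999 m = 252.6 ft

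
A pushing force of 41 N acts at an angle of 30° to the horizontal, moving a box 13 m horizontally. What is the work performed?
W = F·d·cosθ = (41)(13)cos(30°) = 461.6 J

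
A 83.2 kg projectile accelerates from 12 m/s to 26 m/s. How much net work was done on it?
W = ΔKE = ½m(v₂² − v₁²) = ½(83.2)(26² − 12²) = 22131.2 J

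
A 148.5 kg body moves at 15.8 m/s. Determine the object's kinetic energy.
KE = ½mv² = ½(148.5)(15.8)² = 18540 J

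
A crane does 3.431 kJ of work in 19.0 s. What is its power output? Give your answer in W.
Convert to SI: W = 3431.0 J, t = 19.0 s
P = W/t = 3431.0/19.0 = 180.6 W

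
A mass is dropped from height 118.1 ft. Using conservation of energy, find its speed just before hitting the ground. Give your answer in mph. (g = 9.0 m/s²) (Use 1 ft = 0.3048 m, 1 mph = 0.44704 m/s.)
Convert to SI: h = 35.9969 m
mgh = ½mv² ⇒ v = √(2gh) = √(2·9.0·35.9969) = 25.4547 m/s = 56.94 mph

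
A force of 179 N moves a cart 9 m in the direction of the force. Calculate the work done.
W = F·d = (179)(9) = 1611 J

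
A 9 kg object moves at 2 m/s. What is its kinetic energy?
KE = ½mv² = ½(9)(2)² = 18.0 J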